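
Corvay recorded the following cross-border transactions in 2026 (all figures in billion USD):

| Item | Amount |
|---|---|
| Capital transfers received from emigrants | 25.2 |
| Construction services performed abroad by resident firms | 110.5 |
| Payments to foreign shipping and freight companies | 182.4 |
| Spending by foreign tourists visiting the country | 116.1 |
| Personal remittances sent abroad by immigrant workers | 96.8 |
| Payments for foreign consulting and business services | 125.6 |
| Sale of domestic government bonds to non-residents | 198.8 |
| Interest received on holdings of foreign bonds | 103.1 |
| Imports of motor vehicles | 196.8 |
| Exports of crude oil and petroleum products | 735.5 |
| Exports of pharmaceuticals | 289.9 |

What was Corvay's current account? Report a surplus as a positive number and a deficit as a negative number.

Goods: -196.8 + 289.9 + 735.5 = 828.6
Services: -182.4 + 110.5 - 125.6 + 116.1 = -81.4
Primary income: 103.1
Secondary income: -96.8
Current account = 828.6 + (-81.4) + 103.1 + (-96.8) = 753.5
(Excluded from the current account — capital account: capital transfers received from emigrants 25.2; financial account: sale of domestic government bonds to non-residents 198.8.)

753.5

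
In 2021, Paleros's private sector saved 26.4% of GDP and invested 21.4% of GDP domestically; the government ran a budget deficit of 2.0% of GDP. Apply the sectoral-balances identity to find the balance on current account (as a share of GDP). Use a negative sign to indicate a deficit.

By the sectoral-balances identity, CA = (S_private - I) + (T - G).
Private balance = 26.4 - 21.4 = 5.0
Government balance (T - G) = -2.0
CA = 5.0 + (-2.0) = 3.0

3.0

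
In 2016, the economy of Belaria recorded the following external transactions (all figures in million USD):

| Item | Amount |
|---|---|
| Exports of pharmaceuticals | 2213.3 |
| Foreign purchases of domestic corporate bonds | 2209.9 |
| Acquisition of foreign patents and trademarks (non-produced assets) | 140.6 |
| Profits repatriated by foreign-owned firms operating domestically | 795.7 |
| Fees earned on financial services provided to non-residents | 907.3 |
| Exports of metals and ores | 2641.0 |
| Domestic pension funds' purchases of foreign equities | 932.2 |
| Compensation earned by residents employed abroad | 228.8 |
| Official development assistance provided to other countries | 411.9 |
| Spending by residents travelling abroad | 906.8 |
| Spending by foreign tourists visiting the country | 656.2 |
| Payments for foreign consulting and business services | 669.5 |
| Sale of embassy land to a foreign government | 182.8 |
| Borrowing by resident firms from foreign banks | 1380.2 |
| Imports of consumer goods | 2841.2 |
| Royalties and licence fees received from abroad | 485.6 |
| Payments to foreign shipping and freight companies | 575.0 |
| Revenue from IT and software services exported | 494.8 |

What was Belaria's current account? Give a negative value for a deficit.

Goods: -2841.2 + 2641.0 + 2213.3 = 2013.1
Services: -669.5 + 907.3 - 906.8 + 656.2 + 485.6 + 494.8 - 575.0 = 392.6
Primary income: -795.7 + 228.8 = -566.9
Secondary income: -411.9
Current account = 2013.1 + 392.6 + (-566.9) + (-411.9) = 1426.9
(Excluded from the current account — financial account: foreign purchases of domestic corporate bonds 2209.9, domestic pension funds' purchases of foreign equities 932.2, borrowing by resident firms from foreign banks 1380.2; capital account: acquisition of foreign patents and trademarks (non-produced assets) 140.6, sale of embassy land to a foreign government 182.8.)

1426.9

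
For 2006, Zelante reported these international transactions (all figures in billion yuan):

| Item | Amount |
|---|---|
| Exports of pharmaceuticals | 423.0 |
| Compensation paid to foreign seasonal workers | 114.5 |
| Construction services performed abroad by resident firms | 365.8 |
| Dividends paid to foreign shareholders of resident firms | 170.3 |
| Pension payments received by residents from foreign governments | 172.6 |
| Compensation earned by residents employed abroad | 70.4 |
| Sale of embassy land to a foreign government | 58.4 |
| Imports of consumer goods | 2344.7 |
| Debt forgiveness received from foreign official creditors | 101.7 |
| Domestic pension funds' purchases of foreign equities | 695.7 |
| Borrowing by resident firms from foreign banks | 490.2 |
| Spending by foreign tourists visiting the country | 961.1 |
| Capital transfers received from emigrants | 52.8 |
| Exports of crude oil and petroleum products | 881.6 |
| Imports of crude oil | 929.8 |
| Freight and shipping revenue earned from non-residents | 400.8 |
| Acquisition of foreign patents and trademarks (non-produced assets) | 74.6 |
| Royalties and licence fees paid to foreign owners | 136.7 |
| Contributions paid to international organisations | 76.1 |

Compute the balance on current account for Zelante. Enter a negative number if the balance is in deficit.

Goods: -2344.7 + 423.0 - 929.8 + 881.6 = -1969.9
Services: 365.8 + 961.1 + 400.8 - 136.7 = 1591.0
Primary income: 70.4 - 170.3 - 114.5 = -214.4
Secondary income: 172.6 - 76.1 = 96.5
Current account = (-1969.9) + 1591.0 + (-214.4) + 96.5 = -496.8
(Excluded from the current account — capital account: sale of embassy land to a foreign government 58.4, debt forgiveness received from foreign official creditors 101.7, capital transfers received from emigrants 52.8, acquisition of foreign patents and trademarks (non-produced assets) 74.6; financial account: domestic pension funds' purchases of foreign equities 695.7, borrowing by resident firms from foreign banks 490.2.)

-496.8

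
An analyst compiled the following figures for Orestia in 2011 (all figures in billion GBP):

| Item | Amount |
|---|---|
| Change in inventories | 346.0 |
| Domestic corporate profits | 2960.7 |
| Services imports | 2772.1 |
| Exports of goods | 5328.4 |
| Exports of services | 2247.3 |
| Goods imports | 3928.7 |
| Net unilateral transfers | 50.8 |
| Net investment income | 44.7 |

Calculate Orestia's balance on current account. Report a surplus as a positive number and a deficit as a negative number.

Goods balance = 5328.4 - 3928.7 = 1399.7
Services balance = 2247.3 - 2772.1 = -524.8
Trade balance (goods + services) = 1399.7 + (-524.8) = 874.9
Net primary income = 44.7
Net secondary income = 50.8
Current account = 874.9 + 44.7 + 50.8 = 970.4

970.4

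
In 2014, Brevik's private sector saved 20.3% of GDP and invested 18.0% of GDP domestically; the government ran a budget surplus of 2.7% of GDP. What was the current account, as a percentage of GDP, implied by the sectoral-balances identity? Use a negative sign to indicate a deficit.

5.0

By the sectoral-balances identity, CA = (S_private - I) + (T - G).
Private balance = 20.3 - 18.0 = 2.3
Government balance (T - G) = 2.7
CA = 2.3 + 2.7 = 5.0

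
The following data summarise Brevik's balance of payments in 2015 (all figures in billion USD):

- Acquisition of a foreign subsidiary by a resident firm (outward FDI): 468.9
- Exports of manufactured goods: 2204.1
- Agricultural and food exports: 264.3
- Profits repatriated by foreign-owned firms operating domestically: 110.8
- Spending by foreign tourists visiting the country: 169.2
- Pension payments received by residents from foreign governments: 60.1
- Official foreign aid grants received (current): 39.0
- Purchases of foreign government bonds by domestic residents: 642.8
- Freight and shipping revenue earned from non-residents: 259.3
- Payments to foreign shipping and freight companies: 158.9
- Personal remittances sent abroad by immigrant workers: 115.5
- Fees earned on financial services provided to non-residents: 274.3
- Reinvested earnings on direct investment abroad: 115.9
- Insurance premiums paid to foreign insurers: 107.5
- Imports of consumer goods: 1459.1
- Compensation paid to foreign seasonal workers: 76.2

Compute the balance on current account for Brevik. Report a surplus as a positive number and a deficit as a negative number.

Goods: 264.3 - 1459.1 + 2204.1 = 1009.3
Services: 169.2 + 259.3 + 274.3 - 107.5 - 158.9 = 436.4
Primary income: -76.2 + 115.9 - 110.8 = -71.1
Secondary income: -115.5 + 39.0 + 60.1 = -16.4
Current account = 1009.3 + 436.4 + (-71.1) + (-16.4) = 1358.2
(Excluded from the current account — financial account: acquisition of a foreign subsidiary by a resident firm (outward FDI) 468.9, purchases of foreign government bonds by domestic residents 642.8.)

1358.2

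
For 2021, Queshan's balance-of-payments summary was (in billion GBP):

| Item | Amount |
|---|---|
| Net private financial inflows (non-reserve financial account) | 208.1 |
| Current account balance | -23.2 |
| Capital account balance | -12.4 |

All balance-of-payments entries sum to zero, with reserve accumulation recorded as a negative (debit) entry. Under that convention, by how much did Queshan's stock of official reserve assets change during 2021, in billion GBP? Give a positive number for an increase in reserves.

Official reserve transactions balance = -((-23.2) + (-12.4) + 208.1) = -172.5
An accumulation of reserves is recorded as a debit (negative entry), so the change in the stock of reserves is the negative of that balance.
Change in official reserves = -(-172.5) = 172.5

172.5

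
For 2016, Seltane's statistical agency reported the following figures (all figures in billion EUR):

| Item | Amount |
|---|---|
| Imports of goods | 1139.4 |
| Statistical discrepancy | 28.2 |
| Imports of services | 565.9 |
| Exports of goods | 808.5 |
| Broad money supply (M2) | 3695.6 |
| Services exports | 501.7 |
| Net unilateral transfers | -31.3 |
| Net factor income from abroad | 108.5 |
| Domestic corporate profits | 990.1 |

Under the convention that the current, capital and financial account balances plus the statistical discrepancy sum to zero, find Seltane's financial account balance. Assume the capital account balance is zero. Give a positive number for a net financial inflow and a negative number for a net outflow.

Goods balance = 808.5 - 1139.4 = -330.9
Services balance = 501.7 - 565.9 = -64.2
Trade balance (goods + services) = -330.9 + (-64.2) = -395.1
Net primary income = 108.5
Net secondary income = -31.3
Current account = -395.1 + 108.5 + (-31.3) = -317.9
Financial account = -(-317.9 + 28.2) = 289.7

289.7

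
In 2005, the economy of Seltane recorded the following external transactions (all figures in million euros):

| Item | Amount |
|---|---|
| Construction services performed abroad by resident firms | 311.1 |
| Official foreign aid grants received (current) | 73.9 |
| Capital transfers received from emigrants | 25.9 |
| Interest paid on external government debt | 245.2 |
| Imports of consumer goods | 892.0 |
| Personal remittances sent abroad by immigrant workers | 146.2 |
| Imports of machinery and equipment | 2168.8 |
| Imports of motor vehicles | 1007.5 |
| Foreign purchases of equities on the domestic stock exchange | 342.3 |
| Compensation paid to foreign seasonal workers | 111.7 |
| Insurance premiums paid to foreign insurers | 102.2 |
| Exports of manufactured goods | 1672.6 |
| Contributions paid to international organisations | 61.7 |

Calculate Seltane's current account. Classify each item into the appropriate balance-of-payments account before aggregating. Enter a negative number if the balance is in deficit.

-2677.7

Goods: -2168.8 - 1007.5 + 1672.6 - 892.0 = -2395.7
Services: 311.1 - 102.2 = 208.9
Primary income: -111.7 - 245.2 = -356.9
Secondary income: 73.9 - 146.2 - 61.7 = -134.0
Current account = (-2395.7) + 208.9 + (-356.9) + (-134.0) = -2677.7
(Excluded from the current account — capital account: capital transfers received from emigrants 25.9; financial account: foreign purchases of equities on the domestic stock exchange 342.3.)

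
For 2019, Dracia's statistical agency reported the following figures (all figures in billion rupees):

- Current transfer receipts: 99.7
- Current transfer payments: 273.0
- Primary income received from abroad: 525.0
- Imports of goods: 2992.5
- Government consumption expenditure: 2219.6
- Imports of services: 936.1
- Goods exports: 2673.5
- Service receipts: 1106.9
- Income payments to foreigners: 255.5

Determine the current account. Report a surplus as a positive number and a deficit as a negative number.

-52.0

Goods balance = 2673.5 - 2992.5 = -319.0
Services balance = 1106.9 - 936.1 = 170.8
Trade balance (goods + services) = -319.0 + 170.8 = -148.2
Net primary income = 525.0 - 255.5 = 269.5
Net secondary income = 99.7 - 273.0 = -173.3
Current account = -148.2 + 269.5 + (-173.3) = -52.0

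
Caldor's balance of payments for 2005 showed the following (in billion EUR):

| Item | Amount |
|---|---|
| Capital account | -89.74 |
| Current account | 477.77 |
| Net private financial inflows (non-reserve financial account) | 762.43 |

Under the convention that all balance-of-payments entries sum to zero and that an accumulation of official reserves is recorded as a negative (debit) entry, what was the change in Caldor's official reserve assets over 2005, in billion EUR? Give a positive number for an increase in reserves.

1150.46

Official reserve transactions balance = -(477.77 + (-89.74) + 762.43) = -1150.46
An accumulation of reserves is recorded as a debit (negative entry), so the change in the stock of reserves is the negative of that balance.
Change in official reserves = -(-1150.46) = 1150.46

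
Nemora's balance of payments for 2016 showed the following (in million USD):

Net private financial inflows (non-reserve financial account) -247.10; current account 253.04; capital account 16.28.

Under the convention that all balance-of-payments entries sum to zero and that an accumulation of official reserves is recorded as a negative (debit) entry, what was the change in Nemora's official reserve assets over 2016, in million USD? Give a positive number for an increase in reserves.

22.22

Official reserve transactions balance = -(253.04 + 16.28 + (-247.10)) = -22.22
An accumulation of reserves is recorded as a debit (negative entry), so the change in the stock of reserves is the negative of that balance.
Change in official reserves = -(-22.22) = 22.22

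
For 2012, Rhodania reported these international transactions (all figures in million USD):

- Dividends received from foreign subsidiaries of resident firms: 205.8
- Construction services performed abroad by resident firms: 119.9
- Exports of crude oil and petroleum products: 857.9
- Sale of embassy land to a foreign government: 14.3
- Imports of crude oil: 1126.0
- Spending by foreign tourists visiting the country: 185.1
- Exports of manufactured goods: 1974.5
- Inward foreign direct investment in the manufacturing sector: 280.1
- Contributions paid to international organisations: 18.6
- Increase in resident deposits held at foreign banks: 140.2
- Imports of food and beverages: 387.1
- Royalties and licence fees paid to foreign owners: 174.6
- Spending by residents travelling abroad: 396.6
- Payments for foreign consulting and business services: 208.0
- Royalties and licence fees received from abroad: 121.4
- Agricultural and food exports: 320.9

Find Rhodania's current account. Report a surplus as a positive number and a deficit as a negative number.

Goods: -387.1 + 320.9 - 1126.0 + 857.9 + 1974.5 = 1640.2
Services: 185.1 - 396.6 + 119.9 - 174.6 - 208.0 + 121.4 = -352.8
Primary income: 205.8
Secondary income: -18.6
Current account = 1640.2 + (-352.8) + 205.8 + (-18.6) = 1474.6
(Excluded from the current account — capital account: sale of embassy land to a foreign government 14.3; financial account: inward foreign direct investment in the manufacturing sector 280.1, increase in resident deposits held at foreign banks 140.2.)

1474.6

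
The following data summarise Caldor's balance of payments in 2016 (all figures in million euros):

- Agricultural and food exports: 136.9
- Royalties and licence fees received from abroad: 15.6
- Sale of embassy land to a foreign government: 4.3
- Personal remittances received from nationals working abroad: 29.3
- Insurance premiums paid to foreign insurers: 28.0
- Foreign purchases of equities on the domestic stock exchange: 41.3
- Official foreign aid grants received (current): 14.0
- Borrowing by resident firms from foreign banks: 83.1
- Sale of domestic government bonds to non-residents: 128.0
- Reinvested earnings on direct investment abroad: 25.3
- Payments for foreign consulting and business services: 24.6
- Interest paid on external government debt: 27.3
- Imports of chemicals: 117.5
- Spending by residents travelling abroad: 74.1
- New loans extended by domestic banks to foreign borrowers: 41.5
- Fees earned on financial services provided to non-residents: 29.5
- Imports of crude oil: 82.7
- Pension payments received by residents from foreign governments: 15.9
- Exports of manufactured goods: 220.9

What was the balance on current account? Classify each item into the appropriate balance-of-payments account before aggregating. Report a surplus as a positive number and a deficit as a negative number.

133.2

Goods: -82.7 + 220.9 + 136.9 - 117.5 = 157.6
Services: -28.0 - 74.1 + 29.5 + 15.6 - 24.6 = -81.6
Primary income: -27.3 + 25.3 = -2.0
Secondary income: 29.3 + 15.9 + 14.0 = 59.2
Current account = 157.6 + (-81.6) + (-2.0) + 59.2 = 133.2
(Excluded from the current account — capital account: sale of embassy land to a foreign government 4.3; financial account: foreign purchases of equities on the domestic stock exchange 41.3, borrowing by resident firms from foreign banks 83.1, sale of domestic government bonds to non-residents 128.0, new loans extended by domestic banks to foreign borrowers 41.5.)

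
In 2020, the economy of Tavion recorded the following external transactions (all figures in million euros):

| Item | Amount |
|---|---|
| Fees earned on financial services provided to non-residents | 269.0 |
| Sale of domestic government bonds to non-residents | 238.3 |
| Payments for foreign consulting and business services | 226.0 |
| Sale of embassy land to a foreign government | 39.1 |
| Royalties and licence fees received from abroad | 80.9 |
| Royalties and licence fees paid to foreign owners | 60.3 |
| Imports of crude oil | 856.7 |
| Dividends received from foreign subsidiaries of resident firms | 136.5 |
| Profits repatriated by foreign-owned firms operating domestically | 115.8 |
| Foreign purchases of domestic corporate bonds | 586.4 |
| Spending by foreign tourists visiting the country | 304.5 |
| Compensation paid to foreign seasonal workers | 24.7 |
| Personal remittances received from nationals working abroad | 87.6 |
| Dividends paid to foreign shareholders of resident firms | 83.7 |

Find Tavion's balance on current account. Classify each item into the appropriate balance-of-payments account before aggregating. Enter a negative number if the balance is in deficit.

-488.7

Goods: -856.7
Services: 80.9 - 226.0 + 304.5 - 60.3 + 269.0 = 368.1
Primary income: -83.7 - 115.8 - 24.7 + 136.5 = -87.7
Secondary income: 87.6
Current account = (-856.7) + 368.1 + (-87.7) + 87.6 = -488.7
(Excluded from the current account — financial account: sale of domestic government bonds to non-residents 238.3, foreign purchases of domestic corporate bonds 586.4; capital account: sale of embassy land to a foreign government 39.1.)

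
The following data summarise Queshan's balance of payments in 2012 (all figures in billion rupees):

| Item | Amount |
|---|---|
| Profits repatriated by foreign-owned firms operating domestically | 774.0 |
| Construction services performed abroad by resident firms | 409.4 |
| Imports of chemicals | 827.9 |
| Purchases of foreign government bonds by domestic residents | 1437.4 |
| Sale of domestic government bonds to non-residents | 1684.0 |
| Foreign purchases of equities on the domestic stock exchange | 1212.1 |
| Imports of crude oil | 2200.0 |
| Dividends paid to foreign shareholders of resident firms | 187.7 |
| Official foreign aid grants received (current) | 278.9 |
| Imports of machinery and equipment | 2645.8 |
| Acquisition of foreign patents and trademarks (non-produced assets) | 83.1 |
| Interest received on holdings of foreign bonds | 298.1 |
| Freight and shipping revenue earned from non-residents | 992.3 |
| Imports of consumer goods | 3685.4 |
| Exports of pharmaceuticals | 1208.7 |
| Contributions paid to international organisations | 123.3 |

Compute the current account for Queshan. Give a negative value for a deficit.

Goods: -2645.8 - 2200.0 + 1208.7 - 3685.4 - 827.9 = -8150.4
Services: 409.4 + 992.3 = 1401.7
Primary income: -774.0 - 187.7 + 298.1 = -663.6
Secondary income: 278.9 - 123.3 = 155.6
Current account = (-8150.4) + 1401.7 + (-663.6) + 155.6 = -7256.7
(Excluded from the current account — financial account: purchases of foreign government bonds by domestic residents 1437.4, sale of domestic government bonds to non-residents 1684.0, foreign purchases of equities on the domestic stock exchange 1212.1; capital account: acquisition of foreign patents and trademarks (non-produced assets) 83.1.)

-7256.7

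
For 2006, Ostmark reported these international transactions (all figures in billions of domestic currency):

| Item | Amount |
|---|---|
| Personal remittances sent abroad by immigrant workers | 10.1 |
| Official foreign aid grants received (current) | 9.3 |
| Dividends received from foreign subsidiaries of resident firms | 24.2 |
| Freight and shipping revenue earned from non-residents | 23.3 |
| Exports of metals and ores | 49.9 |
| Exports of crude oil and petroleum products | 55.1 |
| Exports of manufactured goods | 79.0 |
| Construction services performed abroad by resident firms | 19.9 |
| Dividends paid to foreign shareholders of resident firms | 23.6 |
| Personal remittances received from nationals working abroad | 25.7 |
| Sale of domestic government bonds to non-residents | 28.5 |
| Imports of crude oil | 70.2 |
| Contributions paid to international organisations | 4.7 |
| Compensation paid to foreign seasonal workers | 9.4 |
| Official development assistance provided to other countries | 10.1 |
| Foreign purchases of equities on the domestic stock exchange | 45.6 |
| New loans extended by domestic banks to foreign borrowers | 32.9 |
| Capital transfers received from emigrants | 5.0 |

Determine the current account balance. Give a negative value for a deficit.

158.3

Goods: 79.0 + 55.1 + 49.9 - 70.2 = 113.8
Services: 19.9 + 23.3 = 43.2
Primary income: -9.4 + 24.2 - 23.6 = -8.8
Secondary income: -10.1 + 9.3 - 4.7 - 10.1 + 25.7 = 10.1
Current account = 113.8 + 43.2 + (-8.8) + 10.1 = 158.3
(Excluded from the current account — financial account: sale of domestic government bonds to non-residents 28.5, foreign purchases of equities on the domestic stock exchange 45.6, new loans extended by domestic banks to foreign borrowers 32.9; capital account: capital transfers received from emigrants 5.0.)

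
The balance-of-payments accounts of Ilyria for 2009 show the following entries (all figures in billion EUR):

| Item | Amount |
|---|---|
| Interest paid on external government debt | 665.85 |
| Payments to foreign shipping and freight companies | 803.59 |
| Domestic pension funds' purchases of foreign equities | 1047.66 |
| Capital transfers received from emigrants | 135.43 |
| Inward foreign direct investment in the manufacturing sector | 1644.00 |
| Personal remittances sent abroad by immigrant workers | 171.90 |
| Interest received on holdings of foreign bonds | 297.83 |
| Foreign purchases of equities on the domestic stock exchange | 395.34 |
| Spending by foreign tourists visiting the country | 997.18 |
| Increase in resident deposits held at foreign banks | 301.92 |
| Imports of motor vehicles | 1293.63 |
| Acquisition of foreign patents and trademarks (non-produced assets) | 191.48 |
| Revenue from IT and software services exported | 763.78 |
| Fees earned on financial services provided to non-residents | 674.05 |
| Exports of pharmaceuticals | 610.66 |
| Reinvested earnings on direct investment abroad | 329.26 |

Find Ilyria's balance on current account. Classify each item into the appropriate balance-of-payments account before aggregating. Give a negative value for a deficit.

737.79

Goods: 610.66 - 1293.63 = -682.97
Services: -803.59 + 997.18 + 674.05 + 763.78 = 1631.42
Primary income: 297.83 + 329.26 - 665.85 = -38.76
Secondary income: -171.90
Current account = (-682.97) + 1631.42 + (-38.76) + (-171.90) = 737.79
(Excluded from the current account — financial account: domestic pension funds' purchases of foreign equities 1047.66, inward foreign direct investment in the manufacturing sector 1644.00, foreign purchases of equities on the domestic stock exchange 395.34, increase in resident deposits held at foreign banks 301.92; capital account: capital transfers received from emigrants 135.43, acquisition of foreign patents and trademarks (non-produced assets) 191.48.)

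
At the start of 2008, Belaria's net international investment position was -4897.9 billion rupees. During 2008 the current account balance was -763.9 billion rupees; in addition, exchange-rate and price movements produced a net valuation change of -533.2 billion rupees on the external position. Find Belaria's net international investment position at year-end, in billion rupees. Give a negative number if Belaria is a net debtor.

Change in NIIP = current account + net valuation change = -763.9 + (-533.2) = -1297.1
End-of-year NIIP = -4897.9 + (-1297.1) = -6195.0

-6195.0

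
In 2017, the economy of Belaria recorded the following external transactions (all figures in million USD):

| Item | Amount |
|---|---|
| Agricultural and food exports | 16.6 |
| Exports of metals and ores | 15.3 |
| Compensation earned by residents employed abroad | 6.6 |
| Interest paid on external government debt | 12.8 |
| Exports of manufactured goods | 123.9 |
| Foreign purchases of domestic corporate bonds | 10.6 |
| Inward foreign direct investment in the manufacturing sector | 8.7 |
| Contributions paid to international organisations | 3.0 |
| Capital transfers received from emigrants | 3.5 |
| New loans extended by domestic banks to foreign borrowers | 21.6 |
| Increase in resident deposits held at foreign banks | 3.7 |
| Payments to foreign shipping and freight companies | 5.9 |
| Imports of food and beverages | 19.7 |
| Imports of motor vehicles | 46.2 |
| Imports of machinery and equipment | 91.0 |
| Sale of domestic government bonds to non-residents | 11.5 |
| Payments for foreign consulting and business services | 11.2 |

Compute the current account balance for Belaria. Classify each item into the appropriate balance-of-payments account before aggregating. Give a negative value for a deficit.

Goods: -91.0 - 46.2 + 15.3 + 16.6 - 19.7 + 123.9 = -1.1
Services: -11.2 - 5.9 = -17.1
Primary income: -12.8 + 6.6 = -6.2
Secondary income: -3.0
Current account = (-1.1) + (-17.1) + (-6.2) + (-3.0) = -27.4
(Excluded from the current account — financial account: foreign purchases of domestic corporate bonds 10.6, inward foreign direct investment in the manufacturing sector 8.7, new loans extended by domestic banks to foreign borrowers 21.6, increase in resident deposits held at foreign banks 3.7, sale of domestic government bonds to non-residents 11.5; capital account: capital transfers received from emigrants 3.5.)

-27.4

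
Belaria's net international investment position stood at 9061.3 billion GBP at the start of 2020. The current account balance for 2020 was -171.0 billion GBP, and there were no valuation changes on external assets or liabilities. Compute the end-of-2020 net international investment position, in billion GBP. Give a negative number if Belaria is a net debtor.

8890.3

With no valuation effects, change in NIIP = current account = -171.0
End-of-year NIIP = 9061.3 + (-171.0) = 8890.3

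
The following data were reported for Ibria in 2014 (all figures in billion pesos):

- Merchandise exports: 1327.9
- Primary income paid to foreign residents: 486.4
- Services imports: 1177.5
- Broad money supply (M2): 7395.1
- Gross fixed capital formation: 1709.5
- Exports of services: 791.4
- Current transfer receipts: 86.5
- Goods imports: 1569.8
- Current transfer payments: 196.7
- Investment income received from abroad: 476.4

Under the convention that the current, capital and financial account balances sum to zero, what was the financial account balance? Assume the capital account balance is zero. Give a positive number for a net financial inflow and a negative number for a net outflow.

748.2

Goods balance = 1327.9 - 1569.8 = -241.9
Services balance = 791.4 - 1177.5 = -386.1
Trade balance (goods + services) = -241.9 + (-386.1) = -628.0
Net primary income = 476.4 - 486.4 = -10.0
Net secondary income = 86.5 - 196.7 = -110.2
Current account = -628.0 + (-10.0) + (-110.2) = -748.2
Financial account = -(-748.2) = 748.2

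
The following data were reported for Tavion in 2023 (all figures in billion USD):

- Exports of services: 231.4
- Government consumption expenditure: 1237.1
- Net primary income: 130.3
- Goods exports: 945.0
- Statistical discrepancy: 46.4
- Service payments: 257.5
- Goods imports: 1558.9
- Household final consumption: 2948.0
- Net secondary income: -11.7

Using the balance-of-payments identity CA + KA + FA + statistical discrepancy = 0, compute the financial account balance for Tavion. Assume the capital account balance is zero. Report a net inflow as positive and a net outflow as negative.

Goods balance = 945.0 - 1558.9 = -613.9
Services balance = 231.4 - 257.5 = -26.1
Trade balance (goods + services) = -613.9 + (-26.1) = -640.0
Net primary income = 130.3
Net secondary income = -11.7
Current account = -640.0 + 130.3 + (-11.7) = -521.4
Financial account = -(-521.4 + 46.4) = 475.0

475.0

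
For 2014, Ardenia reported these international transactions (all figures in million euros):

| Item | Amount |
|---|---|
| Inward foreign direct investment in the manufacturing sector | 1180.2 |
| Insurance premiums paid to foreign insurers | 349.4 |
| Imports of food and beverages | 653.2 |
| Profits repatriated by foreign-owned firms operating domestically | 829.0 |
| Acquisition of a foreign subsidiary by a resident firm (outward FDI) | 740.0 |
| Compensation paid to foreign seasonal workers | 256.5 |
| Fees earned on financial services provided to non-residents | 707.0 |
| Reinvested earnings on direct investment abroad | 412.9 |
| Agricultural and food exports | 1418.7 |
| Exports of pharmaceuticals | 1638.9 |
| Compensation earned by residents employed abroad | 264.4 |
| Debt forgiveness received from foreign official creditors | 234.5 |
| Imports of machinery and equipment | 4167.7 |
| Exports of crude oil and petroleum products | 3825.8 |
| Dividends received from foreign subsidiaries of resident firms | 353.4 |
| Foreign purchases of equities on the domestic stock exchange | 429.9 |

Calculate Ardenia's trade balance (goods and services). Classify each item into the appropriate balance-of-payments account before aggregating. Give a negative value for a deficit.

Goods: 3825.8 - 653.2 + 1418.7 - 4167.7 + 1638.9 = 2062.5
Services: 707.0 - 349.4 = 357.6
Trade balance = 2062.5 + 357.6 = 2420.1
(Excluded from the trade balance — financial account: inward foreign direct investment in the manufacturing sector 1180.2, acquisition of a foreign subsidiary by a resident firm (outward FDI) 740.0, foreign purchases of equities on the domestic stock exchange 429.9; primary income: profits repatriated by foreign-owned firms operating domestically 829.0, compensation paid to foreign seasonal workers 256.5, reinvested earnings on direct investment abroad 412.9, compensation earned by residents employed abroad 264.4, dividends received from foreign subsidiaries of resident firms 353.4; capital account: debt forgiveness received from foreign official creditors 234.5.)

2420.1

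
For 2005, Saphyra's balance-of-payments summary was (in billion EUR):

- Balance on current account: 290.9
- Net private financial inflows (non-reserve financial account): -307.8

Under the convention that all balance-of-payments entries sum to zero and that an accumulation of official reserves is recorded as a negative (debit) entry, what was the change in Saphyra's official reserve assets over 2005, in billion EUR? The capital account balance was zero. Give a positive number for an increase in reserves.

-16.9

Official reserve transactions balance = -(290.9 + (-307.8)) = 16.9
An accumulation of reserves is recorded as a debit (negative entry), so the change in the stock of reserves is the negative of that balance.
Change in official reserves = -(16.9) = -16.9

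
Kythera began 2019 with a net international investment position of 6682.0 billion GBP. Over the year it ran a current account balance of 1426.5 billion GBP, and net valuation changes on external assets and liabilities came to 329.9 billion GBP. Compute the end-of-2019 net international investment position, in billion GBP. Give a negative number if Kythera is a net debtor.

Change in NIIP = current account + net valuation change = 1426.5 + 329.9 = 1756.4
End-of-year NIIP = 6682.0 + 1756.4 = 8438.4

8438.4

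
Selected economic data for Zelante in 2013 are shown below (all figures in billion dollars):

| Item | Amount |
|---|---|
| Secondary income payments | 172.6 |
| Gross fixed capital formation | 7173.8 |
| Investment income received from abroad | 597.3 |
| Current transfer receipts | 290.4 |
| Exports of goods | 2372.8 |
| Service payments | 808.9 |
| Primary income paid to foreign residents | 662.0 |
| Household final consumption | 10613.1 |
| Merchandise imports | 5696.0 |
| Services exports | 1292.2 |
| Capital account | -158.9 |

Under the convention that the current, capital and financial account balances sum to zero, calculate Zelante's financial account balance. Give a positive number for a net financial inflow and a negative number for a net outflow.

2945.7

Goods balance = 2372.8 - 5696.0 = -3323.2
Services balance = 1292.2 - 808.9 = 483.3
Trade balance (goods + services) = -3323.2 + 483.3 = -2839.9
Net primary income = 597.3 - 662.0 = -64.7
Net secondary income = 290.4 - 172.6 = 117.8
Current account = -2839.9 + (-64.7) + 117.8 = -2786.8
Financial account = -(-2786.8 + (-158.9)) = 2945.7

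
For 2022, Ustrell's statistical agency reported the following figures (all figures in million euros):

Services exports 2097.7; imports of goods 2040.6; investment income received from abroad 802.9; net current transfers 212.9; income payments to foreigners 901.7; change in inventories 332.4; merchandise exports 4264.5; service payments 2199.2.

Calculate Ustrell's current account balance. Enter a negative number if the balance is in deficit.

Goods balance = 4264.5 - 2040.6 = 2223.9
Services balance = 2097.7 - 2199.2 = -101.5
Trade balance (goods + services) = 2223.9 + (-101.5) = 2122.4
Net primary income = 802.9 - 901.7 = -98.8
Net secondary income = 212.9
Current account = 2122.4 + (-98.8) + 212.9 = 2236.5

2236.5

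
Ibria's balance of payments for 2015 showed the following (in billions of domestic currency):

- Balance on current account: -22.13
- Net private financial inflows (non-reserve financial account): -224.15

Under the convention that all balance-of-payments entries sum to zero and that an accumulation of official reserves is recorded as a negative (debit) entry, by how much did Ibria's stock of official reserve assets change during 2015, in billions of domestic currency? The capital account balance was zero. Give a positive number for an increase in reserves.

-246.28

Official reserve transactions balance = -((-22.13) + (-224.15)) = 246.28
An accumulation of reserves is recorded as a debit (negative entry), so the change in the stock of reserves is the negative of that balance.
Change in official reserves = -(246.28) = -246.28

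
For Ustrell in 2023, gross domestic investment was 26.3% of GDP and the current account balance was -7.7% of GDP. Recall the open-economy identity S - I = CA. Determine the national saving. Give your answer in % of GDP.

S - I = CA (net lending to the rest of the world).
S = I + CA = 26.3 + (-7.7) = 18.6

18.6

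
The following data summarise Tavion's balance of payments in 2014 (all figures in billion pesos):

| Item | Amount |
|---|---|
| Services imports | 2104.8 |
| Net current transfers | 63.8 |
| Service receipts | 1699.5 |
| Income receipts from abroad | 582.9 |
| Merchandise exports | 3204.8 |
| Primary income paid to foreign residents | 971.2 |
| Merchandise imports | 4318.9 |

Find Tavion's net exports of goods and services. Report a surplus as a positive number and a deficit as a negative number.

-1519.4

Goods balance = 3204.8 - 4318.9 = -1114.1
Services balance = 1699.5 - 2104.8 = -405.3
Trade balance (goods + services) = -1114.1 + (-405.3) = -1519.4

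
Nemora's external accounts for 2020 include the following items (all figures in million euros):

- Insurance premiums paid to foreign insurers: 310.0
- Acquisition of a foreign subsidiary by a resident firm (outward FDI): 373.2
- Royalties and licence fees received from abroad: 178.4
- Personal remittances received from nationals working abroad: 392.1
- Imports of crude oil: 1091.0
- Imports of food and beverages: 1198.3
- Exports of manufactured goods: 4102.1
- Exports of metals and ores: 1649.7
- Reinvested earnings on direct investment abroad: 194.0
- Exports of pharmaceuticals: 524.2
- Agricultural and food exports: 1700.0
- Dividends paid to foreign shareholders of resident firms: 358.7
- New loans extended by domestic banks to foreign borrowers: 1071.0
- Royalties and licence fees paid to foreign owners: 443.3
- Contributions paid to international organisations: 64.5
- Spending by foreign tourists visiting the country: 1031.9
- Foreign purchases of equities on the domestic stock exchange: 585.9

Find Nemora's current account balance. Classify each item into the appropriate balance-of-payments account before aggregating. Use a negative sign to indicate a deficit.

Goods: 1700.0 + 524.2 + 1649.7 - 1198.3 - 1091.0 + 4102.1 = 5686.7
Services: 178.4 - 310.0 + 1031.9 - 443.3 = 457.0
Primary income: 194.0 - 358.7 = -164.7
Secondary income: -64.5 + 392.1 = 327.6
Current account = 5686.7 + 457.0 + (-164.7) + 327.6 = 6306.6
(Excluded from the current account — financial account: acquisition of a foreign subsidiary by a resident firm (outward FDI) 373.2, new loans extended by domestic banks to foreign borrowers 1071.0, foreign purchases of equities on the domestic stock exchange 585.9.)

6306.6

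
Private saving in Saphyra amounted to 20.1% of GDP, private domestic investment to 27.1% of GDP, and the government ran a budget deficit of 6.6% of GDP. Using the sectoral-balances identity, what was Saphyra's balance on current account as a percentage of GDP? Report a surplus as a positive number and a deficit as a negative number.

By the sectoral-balances identity, CA = (S_private - I) + (T - G).
Private balance = 20.1 - 27.1 = -7.0
Government balance (T - G) = -6.6
CA = -7.0 + (-6.6) = -13.6

-13.6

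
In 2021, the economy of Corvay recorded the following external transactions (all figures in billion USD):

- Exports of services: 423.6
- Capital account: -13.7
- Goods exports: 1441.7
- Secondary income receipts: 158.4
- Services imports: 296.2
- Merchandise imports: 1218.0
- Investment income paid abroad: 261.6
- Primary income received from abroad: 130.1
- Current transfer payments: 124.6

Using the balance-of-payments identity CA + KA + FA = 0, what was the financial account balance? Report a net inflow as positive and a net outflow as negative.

Goods balance = 1441.7 - 1218.0 = 223.7
Services balance = 423.6 - 296.2 = 127.4
Trade balance (goods + services) = 223.7 + 127.4 = 351.1
Net primary income = 130.1 - 261.6 = -131.5
Net secondary income = 158.4 - 124.6 = 33.8
Current account = 351.1 + (-131.5) + 33.8 = 253.4
Financial account = -(253.4 + (-13.7)) = -239.7

-239.7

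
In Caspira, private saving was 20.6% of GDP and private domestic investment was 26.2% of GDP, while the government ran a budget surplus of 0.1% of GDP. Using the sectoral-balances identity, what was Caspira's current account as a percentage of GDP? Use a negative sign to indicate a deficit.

-5.5

By the sectoral-balances identity, CA = (S_private - I) + (T - G).
Private balance = 20.6 - 26.2 = -5.6
Government balance (T - G) = 0.1
CA = -5.6 + 0.1 = -5.5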